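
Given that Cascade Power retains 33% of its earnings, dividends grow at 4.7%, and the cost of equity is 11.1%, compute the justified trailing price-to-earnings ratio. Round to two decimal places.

Payout ratio b = 1 − 0.33 = 0.67.
Justified trailing P/E = b(1+g)/(r−g) = 0.67×(1+0.047)/(0.111−0.047) = 10.9608

10.96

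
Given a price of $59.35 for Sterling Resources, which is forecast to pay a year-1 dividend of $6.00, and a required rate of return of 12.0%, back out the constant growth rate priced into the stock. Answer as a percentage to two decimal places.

From P₀ = D₁/(r − g), the implied growth is g = r − D₁/P₀.
g = 0.12 − 6.00/59.35 = 0.12 − 0.10110 = 0.01890

1.89%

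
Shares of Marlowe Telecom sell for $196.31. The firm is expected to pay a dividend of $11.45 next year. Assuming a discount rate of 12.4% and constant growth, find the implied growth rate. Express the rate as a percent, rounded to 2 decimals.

From P₀ = D₁/(r − g), the implied growth is g = r − D₁/P₀.
g = 0.124 − 11.45/196.31 = 0.124 − 0.05833 = 0.06567

6.57%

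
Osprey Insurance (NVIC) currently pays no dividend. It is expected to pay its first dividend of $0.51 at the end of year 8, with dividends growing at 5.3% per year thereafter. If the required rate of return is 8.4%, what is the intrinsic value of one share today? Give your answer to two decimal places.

$9.35

Deferred-dividend DDM. At t=7 the remaining stream is a growing perpetuity with first payment D_8 = 0.51.
V_7 = D_8/(r−g) = 0.51/(0.084−0.053) = 16.4516
P₀ = V_7/(1+r)^7 = 16.4516/(1+0.084)^7 = 9.3541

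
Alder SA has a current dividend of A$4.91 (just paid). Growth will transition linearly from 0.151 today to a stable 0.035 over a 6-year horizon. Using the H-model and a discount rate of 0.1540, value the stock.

A$57.06

H-model: P₀ = D₀[(1+g_L) + H(g_S−g_L)]/(r−g_L), with H = 6/2 = 3.
P₀ = 4.91 × [(1+0.035) + 3×(0.151−0.035)] / (0.154−0.035)
   = 4.91 × 1.3830 / 0.119 = 57.0633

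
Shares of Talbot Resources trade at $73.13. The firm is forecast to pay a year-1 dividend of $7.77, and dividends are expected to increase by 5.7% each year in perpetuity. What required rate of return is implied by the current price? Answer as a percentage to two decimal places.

Rearranging the constant-growth DDM: r = D₁/P₀ + g.
r = 7.7700 / 73.13 + 0.057 = 0.10625 + 0.057 = 0.16325

16.32%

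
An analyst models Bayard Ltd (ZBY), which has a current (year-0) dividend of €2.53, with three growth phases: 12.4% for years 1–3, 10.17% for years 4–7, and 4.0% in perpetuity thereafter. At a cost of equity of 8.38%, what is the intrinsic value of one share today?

€91.48

Three-stage DDM. Project D₁…D_7; terminal Gordon value at t=7 with g = 0.04; discount at r = 0.0838.
D_1 = 2.8437
D_2 = 3.1963
D_3 = 3.5927
D_4 = 3.9581
D_5 = 4.3606
D_6 = 4.8041
D_7 = 5.2926
TV_7 = 5.5044/(0.0838−0.04) = 125.6701
P₀ = Σ Dₜ/(1+r)ᵗ + TV_7/(1+r)^7 = 91.4758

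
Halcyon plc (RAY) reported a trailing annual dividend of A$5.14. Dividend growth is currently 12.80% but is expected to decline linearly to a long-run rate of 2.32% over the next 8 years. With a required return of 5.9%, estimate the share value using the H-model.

A$207.09

H-model: P₀ = D₀[(1+g_L) + H(g_S−g_L)]/(r−g_L), with H = 8/2 = 4.
P₀ = 5.14 × [(1+0.0232) + 4×(0.128−0.0232)] / (0.059−0.0232)
   = 5.14 × 1.4424 / 0.0358 = 207.0932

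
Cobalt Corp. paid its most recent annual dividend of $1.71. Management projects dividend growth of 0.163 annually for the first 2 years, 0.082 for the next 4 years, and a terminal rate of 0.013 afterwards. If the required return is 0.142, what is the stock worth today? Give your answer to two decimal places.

$20.95

Three-stage DDM. Project D₁…D_6; terminal Gordon value at t=6 with g = 0.013; discount at r = 0.142.
D_1 = 1.9887
D_2 = 2.3129
D_3 = 2.5026
D_4 = 2.7078
D_5 = 2.9298
D_6 = 3.1700
TV_6 = 3.2112/(0.142−0.013) = 24.8934
P₀ = Σ Dₜ/(1+r)ᵗ + TV_6/(1+r)^6 = 20.9471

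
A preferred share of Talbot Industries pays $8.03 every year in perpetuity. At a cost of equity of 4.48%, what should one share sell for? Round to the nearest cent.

Zero-growth DDM (perpetuity): P₀ = D/r = 8.03 / 0.0448 = 179.2411

$179.24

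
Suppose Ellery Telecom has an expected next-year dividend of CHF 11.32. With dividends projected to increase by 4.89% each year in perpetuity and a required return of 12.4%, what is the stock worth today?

Gordon growth model: P₀ = D₁/(r − g), with D₁ = 11.32 given directly.
P₀ = 11.3200 / (0.124 − 0.0489) = 11.3200 / 0.0751 = 150.7324

CHF 150.73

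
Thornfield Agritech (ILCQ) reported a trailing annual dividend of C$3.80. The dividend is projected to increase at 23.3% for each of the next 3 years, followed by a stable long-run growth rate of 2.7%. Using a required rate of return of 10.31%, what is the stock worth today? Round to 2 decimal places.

Two-stage DDM. Project D₁…D_3 at 0.233, terminal growth 0.027, discount at r = 0.1031.
D_1 = 4.6854
D_2 = 5.7771
D_3 = 7.1232
Terminal value at t=3: TV = D_4/(r−g) = 7.3155/(0.1031−0.027) = 96.1299
P₀ = 4.6854/(1+0.1031)^1 + 5.7771/(1+0.1031)^2 + 7.1232/(1+0.1031)^3 + 96.1299/(1+0.1031)^3 = 85.9185

C$85.92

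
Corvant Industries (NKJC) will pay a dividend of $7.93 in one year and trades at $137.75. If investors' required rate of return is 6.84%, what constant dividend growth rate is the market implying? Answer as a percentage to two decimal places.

1.08%

From P₀ = D₁/(r − g), the implied growth is g = r − D₁/P₀.
g = 0.0684 − 7.93/137.75 = 0.0684 − 0.05757 = 0.01083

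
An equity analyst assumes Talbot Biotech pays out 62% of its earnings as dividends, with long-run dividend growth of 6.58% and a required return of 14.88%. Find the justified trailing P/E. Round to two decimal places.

7.96

Justified trailing P/E = b(1+g)/(r−g) = 0.62×(1+0.0658)/(0.1488−0.0658) = 7.9614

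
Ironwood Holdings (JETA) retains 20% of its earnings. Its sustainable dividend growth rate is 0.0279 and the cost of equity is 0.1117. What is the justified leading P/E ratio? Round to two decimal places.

Payout ratio b = 1 − 0.20 = 0.80.
Justified leading P/E = b/(r−g) = 0.80/(0.1117−0.0279) = 9.5465

9.55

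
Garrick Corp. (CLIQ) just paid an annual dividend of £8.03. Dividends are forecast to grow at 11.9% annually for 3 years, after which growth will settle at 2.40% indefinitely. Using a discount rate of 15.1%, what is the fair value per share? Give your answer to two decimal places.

Two-stage DDM. Project D₁…D_3 at 0.119, terminal growth 0.024, discount at r = 0.151.
D_1 = 8.9856
D_2 = 10.0549
D_3 = 11.2514
Terminal value at t=3: TV = D_4/(r−g) = 11.5214/(0.151−0.024) = 90.7198
P₀ = 8.9856/(1+0.151)^1 + 10.0549/(1+0.151)^2 + 11.2514/(1+0.151)^3 + 90.7198/(1+0.151)^3 = 82.2696

£82.27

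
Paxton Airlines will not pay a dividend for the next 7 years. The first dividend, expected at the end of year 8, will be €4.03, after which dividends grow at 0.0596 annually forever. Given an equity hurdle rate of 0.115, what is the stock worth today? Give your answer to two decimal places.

€33.95

Deferred-dividend DDM. At t=7 the remaining stream is a growing perpetuity with first payment D_8 = 4.03.
V_7 = D_8/(r−g) = 4.03/(0.115−0.0596) = 72.7437
P₀ = V_7/(1+r)^7 = 72.7437/(1+0.115)^7 = 33.9525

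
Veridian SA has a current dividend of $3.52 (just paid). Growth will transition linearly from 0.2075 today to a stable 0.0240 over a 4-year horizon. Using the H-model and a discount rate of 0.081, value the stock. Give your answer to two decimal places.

$85.90

H-model: P₀ = D₀[(1+g_L) + H(g_S−g_L)]/(r−g_L), with H = 4/2 = 2.
P₀ = 3.52 × [(1+0.024) + 2×(0.2075−0.024)] / (0.081−0.024)
   = 3.52 × 1.3910 / 0.057 = 85.9004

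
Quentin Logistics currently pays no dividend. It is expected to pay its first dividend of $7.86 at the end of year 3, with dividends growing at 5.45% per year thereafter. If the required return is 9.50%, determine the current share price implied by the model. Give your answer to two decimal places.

$161.86

Deferred-dividend DDM. At t=2 the remaining stream is a growing perpetuity with first payment D_3 = 7.86.
V_2 = D_3/(r−g) = 7.86/(0.095−0.0545) = 194.0741
P₀ = V_2/(1+r)^2 = 194.0741/(1+0.095)^2 = 161.8599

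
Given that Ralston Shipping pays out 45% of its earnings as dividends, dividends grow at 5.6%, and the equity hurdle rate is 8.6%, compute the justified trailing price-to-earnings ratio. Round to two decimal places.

Justified trailing P/E = b(1+g)/(r−g) = 0.45×(1+0.056)/(0.086−0.056) = 15.8400

15.84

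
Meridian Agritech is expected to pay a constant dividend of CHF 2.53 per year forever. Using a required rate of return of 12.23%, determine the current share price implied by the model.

Zero-growth DDM (perpetuity): P₀ = D/r = 2.53 / 0.1223 = 20.6868

CHF 20.69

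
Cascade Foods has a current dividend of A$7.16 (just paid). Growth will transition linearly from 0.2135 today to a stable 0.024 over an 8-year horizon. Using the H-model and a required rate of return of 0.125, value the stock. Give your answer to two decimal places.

A$126.33

H-model: P₀ = D₀[(1+g_L) + H(g_S−g_L)]/(r−g_L), with H = 8/2 = 4.
P₀ = 7.16 × [(1+0.024) + 4×(0.2135−0.024)] / (0.125−0.024)
   = 7.16 × 1.7820 / 0.101 = 126.3279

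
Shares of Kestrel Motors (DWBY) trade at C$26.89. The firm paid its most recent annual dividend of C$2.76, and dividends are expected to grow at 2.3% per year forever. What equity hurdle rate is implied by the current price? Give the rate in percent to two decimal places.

12.80%

Rearranging the constant-growth DDM: r = D₁/P₀ + g.
D₁ = 2.76 × (1 + 0.023) = 2.8235.
r = 2.8235 / 26.89 + 0.023 = 0.10500 + 0.023 = 0.12800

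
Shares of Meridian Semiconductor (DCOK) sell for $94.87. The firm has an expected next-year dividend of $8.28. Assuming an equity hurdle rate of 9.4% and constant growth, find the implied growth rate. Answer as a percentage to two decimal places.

From P₀ = D₁/(r − g), the implied growth is g = r − D₁/P₀.
g = 0.094 − 8.28/94.87 = 0.094 − 0.08728 = 0.00672

0.67%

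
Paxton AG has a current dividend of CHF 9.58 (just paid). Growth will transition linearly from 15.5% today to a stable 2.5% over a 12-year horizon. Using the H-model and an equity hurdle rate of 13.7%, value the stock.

H-model: P₀ = D₀[(1+g_L) + H(g_S−g_L)]/(r−g_L), with H = 12/2 = 6.
P₀ = 9.58 × [(1+0.025) + 6×(0.155−0.025)] / (0.137−0.025)
   = 9.58 × 1.8050 / 0.112 = 154.3920

CHF 154.39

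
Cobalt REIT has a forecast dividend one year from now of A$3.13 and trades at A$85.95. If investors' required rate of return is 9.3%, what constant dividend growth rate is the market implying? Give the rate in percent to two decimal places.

From P₀ = D₁/(r − g), the implied growth is g = r − D₁/P₀.
g = 0.093 − 3.13/85.95 = 0.093 − 0.03642 = 0.05658

5.66%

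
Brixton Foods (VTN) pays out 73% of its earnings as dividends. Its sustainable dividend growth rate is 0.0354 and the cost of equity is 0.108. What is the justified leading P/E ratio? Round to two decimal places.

10.06

Justified leading P/E = b/(r−g) = 0.73/(0.108−0.0354) = 10.0551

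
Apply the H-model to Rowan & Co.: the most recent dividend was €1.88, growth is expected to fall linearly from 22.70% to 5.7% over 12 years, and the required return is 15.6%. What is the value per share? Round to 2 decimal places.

€39.44

H-model: P₀ = D₀[(1+g_L) + H(g_S−g_L)]/(r−g_L), with H = 12/2 = 6.
P₀ = 1.88 × [(1+0.057) + 6×(0.227−0.057)] / (0.156−0.057)
   = 1.88 × 2.0770 / 0.099 = 39.4420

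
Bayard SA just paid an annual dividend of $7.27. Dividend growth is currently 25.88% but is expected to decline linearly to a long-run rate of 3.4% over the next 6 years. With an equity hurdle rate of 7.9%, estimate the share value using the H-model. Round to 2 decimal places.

$276.00

H-model: P₀ = D₀[(1+g_L) + H(g_S−g_L)]/(r−g_L), with H = 6/2 = 3.
P₀ = 7.27 × [(1+0.034) + 3×(0.2588−0.034)] / (0.079−0.034)
   = 7.27 × 1.7084 / 0.045 = 276.0015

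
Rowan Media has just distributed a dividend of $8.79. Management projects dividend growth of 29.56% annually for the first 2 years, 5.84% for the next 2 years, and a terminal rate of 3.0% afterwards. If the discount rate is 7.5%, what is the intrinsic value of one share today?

Three-stage DDM. Project D₁…D_4; terminal Gordon value at t=4 with g = 0.03; discount at r = 0.075.
D_1 = 11.3883
D_2 = 14.7547
D_3 = 15.6164
D_4 = 16.5284
TV_4 = 17.0242/(0.075−0.03) = 378.3164
P₀ = Σ Dₜ/(1+r)ᵗ + TV_4/(1+r)^4 = 331.5921

$331.59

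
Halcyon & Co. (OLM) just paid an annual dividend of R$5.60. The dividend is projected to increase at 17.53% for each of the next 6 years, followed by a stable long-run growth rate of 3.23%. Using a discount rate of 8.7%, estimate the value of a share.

R$213.41

Two-stage DDM. Project D₁…D_6 at 0.1753, terminal growth 0.0323, discount at r = 0.087.
D_1 = 6.5817
D_2 = 7.7354
D_3 = 9.0915
D_4 = 10.6852
D_5 = 12.5583
D_6 = 14.7598
Terminal value at t=6: TV = D_7/(r−g) = 15.2365/(0.087−0.0323) = 278.5474
P₀ = 6.5817/(1+0.087)^1 + 7.7354/(1+0.087)^2 + 9.0915/(1+0.087)^3 + 10.6852/(1+0.087)^4 + 12.5583/(1+0.087)^5 + 14.7598/(1+0.087)^6 + 278.5474/(1+0.087)^6 = 213.4147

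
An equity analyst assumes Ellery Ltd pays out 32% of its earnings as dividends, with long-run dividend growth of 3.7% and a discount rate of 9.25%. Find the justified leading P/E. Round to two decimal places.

Justified leading P/E = b/(r−g) = 0.32/(0.0925−0.037) = 5.7658

5.77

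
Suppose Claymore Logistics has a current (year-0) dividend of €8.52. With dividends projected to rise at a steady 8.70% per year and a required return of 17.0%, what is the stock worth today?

€111.58

Gordon growth model: P₀ = D₁/(r − g). D₁ = 8.52 × (1 + 0.087) = 9.2612.
P₀ = 9.2612 / (0.17 − 0.087) = 9.2612 / 0.083 = 111.5812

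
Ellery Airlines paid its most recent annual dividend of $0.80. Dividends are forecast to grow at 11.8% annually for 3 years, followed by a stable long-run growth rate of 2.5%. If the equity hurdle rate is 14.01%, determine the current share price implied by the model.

Two-stage DDM. Project D₁…D_3 at 0.118, terminal growth 0.025, discount at r = 0.1401.
D_1 = 0.8944
D_2 = 0.9999
D_3 = 1.1179
Terminal value at t=3: TV = D_4/(r−g) = 1.1459/(0.1401−0.025) = 9.9555
P₀ = 0.8944/(1+0.1401)^1 + 0.9999/(1+0.1401)^2 + 1.1179/(1+0.1401)^3 + 9.9555/(1+0.1401)^3 = 9.0261

$9.03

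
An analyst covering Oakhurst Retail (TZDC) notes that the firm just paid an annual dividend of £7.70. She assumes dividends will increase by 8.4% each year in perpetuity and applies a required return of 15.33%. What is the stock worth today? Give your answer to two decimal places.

Gordon growth model: P₀ = D₁/(r − g). D₁ = 7.70 × (1 + 0.084) = 8.3468.
P₀ = 8.3468 / (0.1533 − 0.084) = 8.3468 / 0.0693 = 120.4444

£120.44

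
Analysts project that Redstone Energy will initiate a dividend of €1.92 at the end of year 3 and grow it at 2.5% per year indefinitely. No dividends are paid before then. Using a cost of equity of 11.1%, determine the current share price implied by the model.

€18.09

Deferred-dividend DDM. At t=2 the remaining stream is a growing perpetuity with first payment D_3 = 1.92.
V_2 = D_3/(r−g) = 1.92/(0.111−0.025) = 22.3256
P₀ = V_2/(1+r)^2 = 22.3256/(1+0.111)^2 = 18.0873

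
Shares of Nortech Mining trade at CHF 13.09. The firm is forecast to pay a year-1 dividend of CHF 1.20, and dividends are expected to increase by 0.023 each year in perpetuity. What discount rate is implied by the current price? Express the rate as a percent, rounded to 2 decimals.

Rearranging the constant-growth DDM: r = D₁/P₀ + g.
r = 1.2000 / 13.09 + 0.023 = 0.09167 + 0.023 = 0.11467

11.47%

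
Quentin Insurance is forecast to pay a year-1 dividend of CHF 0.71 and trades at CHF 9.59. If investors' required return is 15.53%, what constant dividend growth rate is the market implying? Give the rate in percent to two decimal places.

From P₀ = D₁/(r − g), the implied growth is g = r − D₁/P₀.
g = 0.1553 − 0.71/9.59 = 0.1553 − 0.07404 = 0.08126

8.13%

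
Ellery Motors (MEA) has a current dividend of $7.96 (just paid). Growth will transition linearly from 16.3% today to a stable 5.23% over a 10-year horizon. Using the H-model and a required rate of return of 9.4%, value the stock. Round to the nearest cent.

H-model: P₀ = D₀[(1+g_L) + H(g_S−g_L)]/(r−g_L), with H = 10/2 = 5.
P₀ = 7.96 × [(1+0.0523) + 5×(0.163−0.0523)] / (0.094−0.0523)
   = 7.96 × 1.6058 / 0.0417 = 306.5268

$306.53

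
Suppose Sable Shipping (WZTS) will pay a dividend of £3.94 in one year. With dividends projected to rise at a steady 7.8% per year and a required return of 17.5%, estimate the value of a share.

Gordon growth model: P₀ = D₁/(r − g), with D₁ = 3.94 given directly.
P₀ = 3.9400 / (0.175 − 0.078) = 3.9400 / 0.097 = 40.6186

£40.62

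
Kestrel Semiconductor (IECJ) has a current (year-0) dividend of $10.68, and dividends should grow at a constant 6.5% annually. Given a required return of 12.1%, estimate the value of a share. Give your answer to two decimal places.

$203.11

Gordon growth model: P₀ = D₁/(r − g). D₁ = 10.68 × (1 + 0.065) = 11.3742.
P₀ = 11.3742 / (0.121 − 0.065) = 11.3742 / 0.056 = 203.1107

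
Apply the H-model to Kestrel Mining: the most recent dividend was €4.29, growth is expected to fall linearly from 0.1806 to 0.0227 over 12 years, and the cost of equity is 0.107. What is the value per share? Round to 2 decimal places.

H-model: P₀ = D₀[(1+g_L) + H(g_S−g_L)]/(r−g_L), with H = 12/2 = 6.
P₀ = 4.29 × [(1+0.0227) + 6×(0.1806−0.0227)] / (0.107−0.0227)
   = 4.29 × 1.9701 / 0.0843 = 100.2578

€100.26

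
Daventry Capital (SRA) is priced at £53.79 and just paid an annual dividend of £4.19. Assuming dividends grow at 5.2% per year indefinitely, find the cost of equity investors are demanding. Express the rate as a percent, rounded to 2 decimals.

Rearranging the constant-growth DDM: r = D₁/P₀ + g.
D₁ = 4.19 × (1 + 0.052) = 4.4079.
r = 4.4079 / 53.79 + 0.052 = 0.08195 + 0.052 = 0.13395

13.39%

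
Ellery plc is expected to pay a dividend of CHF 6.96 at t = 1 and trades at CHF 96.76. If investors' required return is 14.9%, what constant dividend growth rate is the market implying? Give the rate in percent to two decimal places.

From P₀ = D₁/(r − g), the implied growth is g = r − D₁/P₀.
g = 0.149 − 6.96/96.76 = 0.149 − 0.07193 = 0.07707

7.71%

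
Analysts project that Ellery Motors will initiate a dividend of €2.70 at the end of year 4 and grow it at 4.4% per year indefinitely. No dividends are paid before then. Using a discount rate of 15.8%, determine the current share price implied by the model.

€15.25

Deferred-dividend DDM. At t=3 the remaining stream is a growing perpetuity with first payment D_4 = 2.70.
V_3 = D_4/(r−g) = 2.70/(0.158−0.044) = 23.6842
P₀ = V_3/(1+r)^3 = 23.6842/(1+0.158)^3 = 15.2522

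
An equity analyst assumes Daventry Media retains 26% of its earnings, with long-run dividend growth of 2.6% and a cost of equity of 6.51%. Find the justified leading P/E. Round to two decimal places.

18.93

Payout ratio b = 1 − 0.26 = 0.74.
Justified leading P/E = b/(r−g) = 0.74/(0.0651−0.026) = 18.9258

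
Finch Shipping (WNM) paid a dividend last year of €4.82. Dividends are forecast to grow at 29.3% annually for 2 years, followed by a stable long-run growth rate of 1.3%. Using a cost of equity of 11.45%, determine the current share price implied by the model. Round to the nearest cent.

€76.83

Two-stage DDM. Project D₁…D_2 at 0.293, terminal growth 0.013, discount at r = 0.1145.
D_1 = 6.2323
D_2 = 8.0583
Terminal value at t=2: TV = D_3/(r−g) = 8.1631/(0.1145−0.013) = 80.4243
P₀ = 6.2323/(1+0.1145)^1 + 8.0583/(1+0.1145)^2 + 80.4243/(1+0.1145)^2 = 76.8277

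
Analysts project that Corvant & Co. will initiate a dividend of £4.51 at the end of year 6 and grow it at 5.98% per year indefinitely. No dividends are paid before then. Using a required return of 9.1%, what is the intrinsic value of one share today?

£93.52

Deferred-dividend DDM. At t=5 the remaining stream is a growing perpetuity with first payment D_6 = 4.51.
V_5 = D_6/(r−g) = 4.51/(0.091−0.0598) = 144.5513
P₀ = V_5/(1+r)^5 = 144.5513/(1+0.091)^5 = 93.5186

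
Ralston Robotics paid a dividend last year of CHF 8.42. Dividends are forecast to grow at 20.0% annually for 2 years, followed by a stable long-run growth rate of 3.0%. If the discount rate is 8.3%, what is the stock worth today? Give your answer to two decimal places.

CHF 220.57

Two-stage DDM. Project D₁…D_2 at 0.2, terminal growth 0.03, discount at r = 0.083.
D_1 = 10.1040
D_2 = 12.1248
Terminal value at t=2: TV = D_3/(r−g) = 12.4885/(0.083−0.03) = 235.6329
P₀ = 10.1040/(1+0.083)^1 + 12.1248/(1+0.083)^2 + 235.6329/(1+0.083)^2 = 220.5668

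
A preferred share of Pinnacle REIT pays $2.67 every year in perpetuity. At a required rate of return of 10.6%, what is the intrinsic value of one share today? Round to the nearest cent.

$25.19

Zero-growth DDM (perpetuity): P₀ = D/r = 2.67 / 0.106 = 25.1887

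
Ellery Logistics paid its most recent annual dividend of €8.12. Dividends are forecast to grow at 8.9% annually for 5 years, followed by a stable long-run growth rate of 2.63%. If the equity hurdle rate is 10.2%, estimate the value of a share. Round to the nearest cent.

€142.93

Two-stage DDM. Project D₁…D_5 at 0.089, terminal growth 0.0263, discount at r = 0.102.
D_1 = 8.8427
D_2 = 9.6297
D_3 = 10.4867
D_4 = 11.4200
D_5 = 12.4364
Terminal value at t=5: TV = D_6/(r−g) = 12.7635/(0.102−0.0263) = 168.6063
P₀ = 8.8427/(1+0.102)^1 + 9.6297/(1+0.102)^2 + 10.4867/(1+0.102)^3 + 11.4200/(1+0.102)^4 + 12.4364/(1+0.102)^5 + 168.6063/(1+0.102)^5 = 142.9303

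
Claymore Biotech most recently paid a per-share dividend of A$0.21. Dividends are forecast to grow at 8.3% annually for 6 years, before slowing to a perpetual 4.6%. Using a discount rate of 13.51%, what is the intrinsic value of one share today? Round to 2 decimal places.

A$2.93

Two-stage DDM. Project D₁…D_6 at 0.083, terminal growth 0.046, discount at r = 0.1351.
D_1 = 0.2274
D_2 = 0.2463
D_3 = 0.2668
D_4 = 0.2889
D_5 = 0.3129
D_6 = 0.3388
Terminal value at t=6: TV = D_7/(r−g) = 0.3544/(0.1351−0.046) = 3.9778
P₀ = 0.2274/(1+0.1351)^1 + 0.2463/(1+0.1351)^2 + 0.2668/(1+0.1351)^3 + 0.2889/(1+0.1351)^4 + 0.3129/(1+0.1351)^5 + 0.3388/(1+0.1351)^6 + 3.9778/(1+0.1351)^6 = 2.9321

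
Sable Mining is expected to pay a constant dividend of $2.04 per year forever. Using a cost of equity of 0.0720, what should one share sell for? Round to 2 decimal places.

$28.33

Zero-growth DDM (perpetuity): P₀ = D/r = 2.04 / 0.072 = 28.3333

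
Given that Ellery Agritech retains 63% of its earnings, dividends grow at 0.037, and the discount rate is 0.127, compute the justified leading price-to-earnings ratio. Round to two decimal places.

Payout ratio b = 1 − 0.63 = 0.37.
Justified leading P/E = b/(r−g) = 0.37/(0.127−0.037) = 4.1111

4.11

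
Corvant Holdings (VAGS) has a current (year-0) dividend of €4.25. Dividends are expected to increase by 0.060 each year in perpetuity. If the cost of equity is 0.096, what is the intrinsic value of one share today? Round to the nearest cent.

€125.14

Gordon growth model: P₀ = D₁/(r − g). D₁ = 4.25 × (1 + 0.06) = 4.5050.
P₀ = 4.5050 / (0.096 − 0.06) = 4.5050 / 0.036 = 125.1389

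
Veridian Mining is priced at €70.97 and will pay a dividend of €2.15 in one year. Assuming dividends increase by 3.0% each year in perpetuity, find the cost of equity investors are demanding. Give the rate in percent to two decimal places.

Rearranging the constant-growth DDM: r = D₁/P₀ + g.
r = 2.1500 / 70.97 + 0.03 = 0.03029 + 0.03 = 0.06029

6.03%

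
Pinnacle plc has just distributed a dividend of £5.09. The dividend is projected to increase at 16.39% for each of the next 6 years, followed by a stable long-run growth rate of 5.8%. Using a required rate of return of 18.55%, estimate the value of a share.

£66.48

Two-stage DDM. Project D₁…D_6 at 0.1639, terminal growth 0.058, discount at r = 0.1855.
D_1 = 5.9243
D_2 = 6.8952
D_3 = 8.0254
D_4 = 9.3407
D_5 = 10.8717
D_6 = 12.6535
Terminal value at t=6: TV = D_7/(r−g) = 13.3874/(0.1855−0.058) = 104.9995
P₀ = 5.9243/(1+0.1855)^1 + 6.8952/(1+0.1855)^2 + 8.0254/(1+0.1855)^3 + 9.3407/(1+0.1855)^4 + 10.8717/(1+0.1855)^5 + 12.6535/(1+0.1855)^6 + 104.9995/(1+0.1855)^6 = 66.4754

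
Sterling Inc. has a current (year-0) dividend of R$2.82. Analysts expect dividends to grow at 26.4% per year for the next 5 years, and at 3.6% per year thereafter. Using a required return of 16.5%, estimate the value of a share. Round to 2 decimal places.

R$52.18

Two-stage DDM. Project D₁…D_5 at 0.264, terminal growth 0.036, discount at r = 0.165.
D_1 = 3.5645
D_2 = 4.5055
D_3 = 5.6950
D_4 = 7.1984
D_5 = 9.0988
Terminal value at t=5: TV = D_6/(r−g) = 9.4264/(0.165−0.036) = 73.0726
P₀ = 3.5645/(1+0.165)^1 + 4.5055/(1+0.165)^2 + 5.6950/(1+0.165)^3 + 7.1984/(1+0.165)^4 + 9.0988/(1+0.165)^5 + 73.0726/(1+0.165)^5 = 52.1793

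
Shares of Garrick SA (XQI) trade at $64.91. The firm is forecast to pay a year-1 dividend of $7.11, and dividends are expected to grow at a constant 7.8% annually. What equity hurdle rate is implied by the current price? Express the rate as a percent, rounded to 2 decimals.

18.75%

Rearranging the constant-growth DDM: r = D₁/P₀ + g.
r = 7.1100 / 64.91 + 0.078 = 0.10954 + 0.078 = 0.18754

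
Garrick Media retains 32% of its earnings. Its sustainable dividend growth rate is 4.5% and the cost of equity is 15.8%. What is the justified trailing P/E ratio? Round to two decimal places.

6.29

Payout ratio b = 1 − 0.32 = 0.68.
Justified trailing P/E = b(1+g)/(r−g) = 0.68×(1+0.045)/(0.158−0.045) = 6.2885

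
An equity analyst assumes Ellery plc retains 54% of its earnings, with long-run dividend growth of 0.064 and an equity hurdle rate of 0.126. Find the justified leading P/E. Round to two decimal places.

7.42

Payout ratio b = 1 − 0.54 = 0.46.
Justified leading P/E = b/(r−g) = 0.46/(0.126−0.064) = 7.4194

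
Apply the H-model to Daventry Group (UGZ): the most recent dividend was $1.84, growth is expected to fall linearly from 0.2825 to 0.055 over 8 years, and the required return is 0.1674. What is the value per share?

$32.17

H-model: P₀ = D₀[(1+g_L) + H(g_S−g_L)]/(r−g_L), with H = 8/2 = 4.
P₀ = 1.84 × [(1+0.055) + 4×(0.2825−0.055)] / (0.1674−0.055)
   = 1.84 × 1.9650 / 0.1124 = 32.1673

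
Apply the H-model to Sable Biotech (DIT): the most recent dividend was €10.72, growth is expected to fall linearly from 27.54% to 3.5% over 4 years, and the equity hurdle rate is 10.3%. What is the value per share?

€238.96

H-model: P₀ = D₀[(1+g_L) + H(g_S−g_L)]/(r−g_L), with H = 4/2 = 2.
P₀ = 10.72 × [(1+0.035) + 2×(0.2754−0.035)] / (0.103−0.035)
   = 10.72 × 1.5158 / 0.068 = 238.9614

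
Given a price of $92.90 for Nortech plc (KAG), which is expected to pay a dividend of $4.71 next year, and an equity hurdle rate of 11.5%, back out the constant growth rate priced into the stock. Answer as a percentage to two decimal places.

From P₀ = D₁/(r − g), the implied growth is g = r − D₁/P₀.
g = 0.115 − 4.71/92.90 = 0.115 − 0.05070 = 0.06430

6.43%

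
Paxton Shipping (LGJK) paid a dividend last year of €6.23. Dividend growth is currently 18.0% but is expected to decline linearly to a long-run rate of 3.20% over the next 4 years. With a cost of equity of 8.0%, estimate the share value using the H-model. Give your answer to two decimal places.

€172.36

H-model: P₀ = D₀[(1+g_L) + H(g_S−g_L)]/(r−g_L), with H = 4/2 = 2.
P₀ = 6.23 × [(1+0.032) + 2×(0.18−0.032)] / (0.08−0.032)
   = 6.23 × 1.3280 / 0.048 = 172.3633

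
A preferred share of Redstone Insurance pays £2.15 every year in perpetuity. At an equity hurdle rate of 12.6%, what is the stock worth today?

Zero-growth DDM (perpetuity): P₀ = D/r = 2.15 / 0.126 = 17.0635

£17.06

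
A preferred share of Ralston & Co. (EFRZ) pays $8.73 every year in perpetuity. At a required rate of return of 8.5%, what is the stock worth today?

$102.71

Zero-growth DDM (perpetuity): P₀ = D/r = 8.73 / 0.085 = 102.7059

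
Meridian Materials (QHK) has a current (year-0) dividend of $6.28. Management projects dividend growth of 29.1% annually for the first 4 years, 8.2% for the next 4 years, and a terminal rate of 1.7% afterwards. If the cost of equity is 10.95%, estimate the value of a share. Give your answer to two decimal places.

Three-stage DDM. Project D₁…D_8; terminal Gordon value at t=8 with g = 0.017; discount at r = 0.1095.
D_1 = 8.1075
D_2 = 10.4668
D_3 = 13.5126
D_4 = 17.4447
D_5 = 18.8752
D_6 = 20.4230
D_7 = 22.0977
D_8 = 23.9097
TV_8 = 24.3161/(0.1095−0.017) = 262.8772
P₀ = Σ Dₜ/(1+r)ᵗ + TV_8/(1+r)^8 = 194.9620

$194.96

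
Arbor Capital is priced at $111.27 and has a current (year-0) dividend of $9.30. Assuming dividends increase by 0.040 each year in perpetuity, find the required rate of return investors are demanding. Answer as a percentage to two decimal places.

Rearranging the constant-growth DDM: r = D₁/P₀ + g.
D₁ = 9.30 × (1 + 0.04) = 9.6720.
r = 9.6720 / 111.27 + 0.04 = 0.08692 + 0.04 = 0.12692

12.69%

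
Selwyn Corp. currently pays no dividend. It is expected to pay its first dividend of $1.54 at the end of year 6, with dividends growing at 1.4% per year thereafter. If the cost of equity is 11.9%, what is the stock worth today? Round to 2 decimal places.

$8.36

Deferred-dividend DDM. At t=5 the remaining stream is a growing perpetuity with first payment D_6 = 1.54.
V_5 = D_6/(r−g) = 1.54/(0.119−0.014) = 14.6667
P₀ = V_5/(1+r)^5 = 14.6667/(1+0.119)^5 = 8.3595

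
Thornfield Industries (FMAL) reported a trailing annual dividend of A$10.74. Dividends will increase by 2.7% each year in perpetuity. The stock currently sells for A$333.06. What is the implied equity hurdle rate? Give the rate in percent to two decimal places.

6.01%

Rearranging the constant-growth DDM: r = D₁/P₀ + g.
D₁ = 10.74 × (1 + 0.027) = 11.0300.
r = 11.0300 / 333.06 + 0.027 = 0.03312 + 0.027 = 0.06012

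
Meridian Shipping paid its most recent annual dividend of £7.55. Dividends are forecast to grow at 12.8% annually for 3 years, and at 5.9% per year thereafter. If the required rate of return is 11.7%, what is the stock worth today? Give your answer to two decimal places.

£165.06

Two-stage DDM. Project D₁…D_3 at 0.128, terminal growth 0.059, discount at r = 0.117.
D_1 = 8.5164
D_2 = 9.6065
D_3 = 10.8361
Terminal value at t=3: TV = D_4/(r−g) = 11.4755/(0.117−0.059) = 197.8528
P₀ = 8.5164/(1+0.117)^1 + 9.6065/(1+0.117)^2 + 10.8361/(1+0.117)^3 + 197.8528/(1+0.117)^3 = 165.0645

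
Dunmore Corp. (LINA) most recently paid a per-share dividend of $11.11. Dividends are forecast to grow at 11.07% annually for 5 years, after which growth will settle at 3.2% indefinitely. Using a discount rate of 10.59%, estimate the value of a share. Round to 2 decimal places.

$214.82

Two-stage DDM. Project D₁…D_5 at 0.1107, terminal growth 0.032, discount at r = 0.1059.
D_1 = 12.3399
D_2 = 13.7059
D_3 = 15.2231
D_4 = 16.9083
D_5 = 18.7801
Terminal value at t=5: TV = D_6/(r−g) = 19.3811/(0.1059−0.032) = 262.2607
P₀ = 12.3399/(1+0.1059)^1 + 13.7059/(1+0.1059)^2 + 15.2231/(1+0.1059)^3 + 16.9083/(1+0.1059)^4 + 18.7801/(1+0.1059)^5 + 262.2607/(1+0.1059)^5 = 214.8230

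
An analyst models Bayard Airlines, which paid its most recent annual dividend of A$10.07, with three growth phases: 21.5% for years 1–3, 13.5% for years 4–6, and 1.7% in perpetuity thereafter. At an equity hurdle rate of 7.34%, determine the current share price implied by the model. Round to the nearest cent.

Three-stage DDM. Project D₁…D_6; terminal Gordon value at t=6 with g = 0.017; discount at r = 0.0734.
D_1 = 12.2351
D_2 = 14.8656
D_3 = 18.0617
D_4 = 20.5000
D_5 = 23.2675
D_6 = 26.4086
TV_6 = 26.8576/(0.0734−0.017) = 476.1982
P₀ = Σ Dₜ/(1+r)ᵗ + TV_6/(1+r)^6 = 399.2684

A$399.27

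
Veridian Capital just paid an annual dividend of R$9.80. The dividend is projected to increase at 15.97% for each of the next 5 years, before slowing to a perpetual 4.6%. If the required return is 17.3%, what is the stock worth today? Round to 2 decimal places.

R$123.60

Two-stage DDM. Project D₁…D_5 at 0.1597, terminal growth 0.046, discount at r = 0.173.
D_1 = 11.3651
D_2 = 13.1801
D_3 = 15.2849
D_4 = 17.7259
D_5 = 20.5567
Terminal value at t=5: TV = D_6/(r−g) = 21.5024/(0.173−0.046) = 169.3099
P₀ = 11.3651/(1+0.173)^1 + 13.1801/(1+0.173)^2 + 15.2849/(1+0.173)^3 + 17.7259/(1+0.173)^4 + 20.5567/(1+0.173)^5 + 169.3099/(1+0.173)^5 = 123.5999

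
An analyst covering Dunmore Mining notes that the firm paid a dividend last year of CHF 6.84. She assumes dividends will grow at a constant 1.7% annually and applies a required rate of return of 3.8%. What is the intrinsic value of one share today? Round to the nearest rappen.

CHF 331.25

Gordon growth model: P₀ = D₁/(r − g). D₁ = 6.84 × (1 + 0.017) = 6.9563.
P₀ = 6.9563 / (0.038 − 0.017) = 6.9563 / 0.021 = 331.2514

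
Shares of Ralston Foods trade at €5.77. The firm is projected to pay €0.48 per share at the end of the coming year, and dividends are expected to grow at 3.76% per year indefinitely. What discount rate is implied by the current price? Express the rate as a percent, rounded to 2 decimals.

12.08%

Rearranging the constant-growth DDM: r = D₁/P₀ + g.
r = 0.4800 / 5.77 + 0.0376 = 0.08319 + 0.0376 = 0.12079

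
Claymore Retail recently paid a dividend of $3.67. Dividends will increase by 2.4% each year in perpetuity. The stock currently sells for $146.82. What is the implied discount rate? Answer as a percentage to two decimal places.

4.96%

Rearranging the constant-growth DDM: r = D₁/P₀ + g.
D₁ = 3.67 × (1 + 0.024) = 3.7581.
r = 3.7581 / 146.82 + 0.024 = 0.02560 + 0.024 = 0.04960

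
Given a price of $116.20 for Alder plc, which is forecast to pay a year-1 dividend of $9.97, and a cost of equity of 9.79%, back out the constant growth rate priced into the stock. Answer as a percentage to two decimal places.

1.21%

From P₀ = D₁/(r − g), the implied growth is g = r − D₁/P₀.
g = 0.0979 − 9.97/116.20 = 0.0979 − 0.08580 = 0.01210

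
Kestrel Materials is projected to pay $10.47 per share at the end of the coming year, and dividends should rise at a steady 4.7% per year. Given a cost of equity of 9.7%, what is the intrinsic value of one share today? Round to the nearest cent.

$209.40

Gordon growth model: P₀ = D₁/(r − g), with D₁ = 10.47 given directly.
P₀ = 10.4700 / (0.097 − 0.047) = 10.4700 / 0.05 = 209.4000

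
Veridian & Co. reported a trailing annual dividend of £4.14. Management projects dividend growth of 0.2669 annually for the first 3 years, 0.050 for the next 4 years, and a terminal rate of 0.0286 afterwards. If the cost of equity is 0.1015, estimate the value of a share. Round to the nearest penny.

£112.31

Three-stage DDM. Project D₁…D_7; terminal Gordon value at t=7 with g = 0.0286; discount at r = 0.1015.
D_1 = 5.2450
D_2 = 6.6448
D_3 = 8.4184
D_4 = 8.8393
D_5 = 9.2812
D_6 = 9.7453
D_7 = 10.2326
TV_7 = 10.5252/(0.1015−0.0286) = 144.3788
P₀ = Σ Dₜ/(1+r)ᵗ + TV_7/(1+r)^7 = 112.3087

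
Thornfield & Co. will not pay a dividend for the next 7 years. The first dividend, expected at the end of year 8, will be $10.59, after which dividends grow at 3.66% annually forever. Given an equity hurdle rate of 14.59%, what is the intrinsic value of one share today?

Deferred-dividend DDM. At t=7 the remaining stream is a growing perpetuity with first payment D_8 = 10.59.
V_7 = D_8/(r−g) = 10.59/(0.1459−0.0366) = 96.8893
P₀ = V_7/(1+r)^7 = 96.8893/(1+0.1459)^7 = 37.3464

$37.35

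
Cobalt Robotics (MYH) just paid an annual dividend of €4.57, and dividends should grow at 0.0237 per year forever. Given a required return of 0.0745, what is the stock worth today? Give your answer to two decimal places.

€92.09

Gordon growth model: P₀ = D₁/(r − g). D₁ = 4.57 × (1 + 0.0237) = 4.6783.
P₀ = 4.6783 / (0.0745 − 0.0237) = 4.6783 / 0.0508 = 92.0927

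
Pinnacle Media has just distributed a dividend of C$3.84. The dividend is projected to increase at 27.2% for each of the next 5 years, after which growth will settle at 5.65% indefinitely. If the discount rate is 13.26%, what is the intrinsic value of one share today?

Two-stage DDM. Project D₁…D_5 at 0.272, terminal growth 0.0565, discount at r = 0.1326.
D_1 = 4.8845
D_2 = 6.2131
D_3 = 7.9030
D_4 = 10.0526
D_5 = 12.7869
Terminal value at t=5: TV = D_6/(r−g) = 13.5094/(0.1326−0.0565) = 177.5218
P₀ = 4.8845/(1+0.1326)^1 + 6.2131/(1+0.1326)^2 + 7.9030/(1+0.1326)^3 + 10.0526/(1+0.1326)^4 + 12.7869/(1+0.1326)^5 + 177.5218/(1+0.1326)^5 = 122.8164

C$122.82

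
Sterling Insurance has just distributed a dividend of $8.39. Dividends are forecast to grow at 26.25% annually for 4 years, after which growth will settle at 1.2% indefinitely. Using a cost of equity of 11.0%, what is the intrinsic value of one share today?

$191.78

Two-stage DDM. Project D₁…D_4 at 0.2625, terminal growth 0.012, discount at r = 0.11.
D_1 = 10.5924
D_2 = 13.3729
D_3 = 16.8833
D_4 = 21.3151
Terminal value at t=4: TV = D_5/(r−g) = 21.5709/(0.11−0.012) = 220.1111
P₀ = 10.5924/(1+0.11)^1 + 13.3729/(1+0.11)^2 + 16.8833/(1+0.11)^3 + 21.3151/(1+0.11)^4 + 220.1111/(1+0.11)^4 = 191.7762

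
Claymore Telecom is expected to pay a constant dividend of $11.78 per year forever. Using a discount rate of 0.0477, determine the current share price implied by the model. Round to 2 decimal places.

$246.96

Zero-growth DDM (perpetuity): P₀ = D/r = 11.78 / 0.0477 = 246.9602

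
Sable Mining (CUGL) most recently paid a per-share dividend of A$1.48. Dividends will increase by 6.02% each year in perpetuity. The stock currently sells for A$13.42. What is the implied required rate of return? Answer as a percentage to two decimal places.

17.71%

Rearranging the constant-growth DDM: r = D₁/P₀ + g.
D₁ = 1.48 × (1 + 0.0602) = 1.5691.
r = 1.5691 / 13.42 + 0.0602 = 0.11692 + 0.0602 = 0.17712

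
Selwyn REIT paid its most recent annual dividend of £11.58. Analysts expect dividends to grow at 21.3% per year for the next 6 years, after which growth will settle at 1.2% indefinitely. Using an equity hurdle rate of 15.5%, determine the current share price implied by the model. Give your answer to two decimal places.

Two-stage DDM. Project D₁…D_6 at 0.213, terminal growth 0.012, discount at r = 0.155.
D_1 = 14.0465
D_2 = 17.0385
D_3 = 20.6676
D_4 = 25.0699
D_5 = 30.4097
D_6 = 36.8870
Terminal value at t=6: TV = D_7/(r−g) = 37.3296/(0.155−0.012) = 261.0465
P₀ = 14.0465/(1+0.155)^1 + 17.0385/(1+0.155)^2 + 20.6676/(1+0.155)^3 + 25.0699/(1+0.155)^4 + 30.4097/(1+0.155)^5 + 36.8870/(1+0.155)^6 + 261.0465/(1+0.155)^6 = 192.7243

£192.72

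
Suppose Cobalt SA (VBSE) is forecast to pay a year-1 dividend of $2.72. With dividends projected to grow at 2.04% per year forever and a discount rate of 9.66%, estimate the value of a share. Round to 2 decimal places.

$35.70

Gordon growth model: P₀ = D₁/(r − g), with D₁ = 2.72 given directly.
P₀ = 2.7200 / (0.0966 − 0.0204) = 2.7200 / 0.0762 = 35.6955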